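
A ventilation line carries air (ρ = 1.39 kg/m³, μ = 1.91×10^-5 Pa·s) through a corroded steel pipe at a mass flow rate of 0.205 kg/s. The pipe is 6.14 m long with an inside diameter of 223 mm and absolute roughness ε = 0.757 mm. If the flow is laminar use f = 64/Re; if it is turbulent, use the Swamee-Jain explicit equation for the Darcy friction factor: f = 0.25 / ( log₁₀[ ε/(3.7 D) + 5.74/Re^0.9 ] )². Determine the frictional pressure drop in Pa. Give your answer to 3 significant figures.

ΔP ≈ 7.99 Pa

A = πD²/4 = π(0.223)²/4 = 0.03906 m²; mean velocity V = ṁ/(ρA) = 0.205/(1.39 · 0.03906) = 3.776 m/s.
Reynolds number Re = ρVD/μ = 1.39 · 3.776 · 0.223 / 1.91e-05 = 6.128e+04.
Re > 4000 → turbulent. Relative roughness ε/D = 0.000757/0.223 = 0.00339. Swamee-Jain: f = 0.25/(log₁₀[0.00339/3.7 + 5.74/6.128e+04^0.9])² = 0.25/(log₁₀[0.000917 + 0.000282])² = 0.25/(-2.921)² = 0.0293.
Darcy-Weisbach: ΔP = f(L/D)(ρV²/2) = 0.0293·(6.14/0.223)·(1.39·3.776²/2) = 0.0293·27.53·9.91 = 7.995 Pa.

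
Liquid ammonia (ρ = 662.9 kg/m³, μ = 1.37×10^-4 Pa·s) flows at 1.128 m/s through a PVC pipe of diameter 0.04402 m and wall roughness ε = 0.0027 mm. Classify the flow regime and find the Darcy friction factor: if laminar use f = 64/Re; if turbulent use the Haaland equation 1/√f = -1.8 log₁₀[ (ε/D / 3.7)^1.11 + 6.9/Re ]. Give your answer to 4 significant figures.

f ≈ 0.01543

Re = ρVD/μ = 662.9·1.128·0.04402/0.000137 = 2.403e+05.
Re > 4000 → turbulent. ε/D = 2.7e-06/0.04402 = 6.13e-05; Haaland: 1/√f = -1.8 log₁₀[4.94e-06 + 2.87e-05] = 8.051, so f = 0.01543.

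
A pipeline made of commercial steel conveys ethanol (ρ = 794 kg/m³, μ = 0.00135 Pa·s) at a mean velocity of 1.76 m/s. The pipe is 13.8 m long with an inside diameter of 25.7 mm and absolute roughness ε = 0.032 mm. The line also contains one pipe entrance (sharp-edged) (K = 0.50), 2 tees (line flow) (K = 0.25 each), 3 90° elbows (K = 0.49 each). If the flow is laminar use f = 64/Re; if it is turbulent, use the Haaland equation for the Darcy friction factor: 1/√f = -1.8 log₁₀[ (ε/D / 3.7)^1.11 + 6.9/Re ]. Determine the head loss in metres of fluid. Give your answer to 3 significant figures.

Reynolds number Re = ρVD/μ = 794 · 1.76 · 0.0257 / 0.00135 = 2.66e+04.
Re > 4000 → turbulent. Relative roughness ε/D = 3.2e-05/0.0257 = 0.00125. Haaland: 1/√f = -1.8 log₁₀[(0.00125/3.7)^1.11 + 6.9/2.66e+04] = -1.8 log₁₀[0.00014 + 0.000259] = 6.118, so f = 0.02671.
Total minor-loss coefficient ΣK = 1·0.5 + 2·0.25 + 3·0.49 = 2.47.
ΔP = [f·L/D + ΣK]·(ρV²/2) = [0.02671·13.8/0.0257 + 2.47]·(794·1.76²/2) = [14.34 + 2.47]·1230 = 2.068e+04 Pa.
Head loss h_f = ΔP/(ρg) = 2.068e+04/(794·9.81) = 2.65 m.

h_f ≈ 2.65 m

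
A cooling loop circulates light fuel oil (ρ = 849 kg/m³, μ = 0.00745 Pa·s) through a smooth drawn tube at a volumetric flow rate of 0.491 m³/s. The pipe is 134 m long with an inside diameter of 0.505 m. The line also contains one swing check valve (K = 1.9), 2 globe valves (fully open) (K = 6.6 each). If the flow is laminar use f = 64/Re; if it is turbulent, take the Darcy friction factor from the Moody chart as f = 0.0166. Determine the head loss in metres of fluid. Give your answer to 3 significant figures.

Cross-sectional area A = πD²/4 = π(0.505)²/4 = 0.2003 m²; mean velocity V = Q/A = 0.491/0.2003 = 2.451 m/s.
Reynolds number Re = ρVD/μ = 849 · 2.451 · 0.505 / 0.00745 = 1.411e+05.
Re > 4000 → turbulent; use the Moody-chart value f = 0.0166.
Total minor-loss coefficient ΣK = 1·1.9 + 2·6.6 = 15.1.
ΔP = [f·L/D + ΣK]·(ρV²/2) = [0.0166·134/0.505 + 15.1]·(849·2.451²/2) = [4.405 + 15.1]·2551 = 4.975e+04 Pa.
Head loss h_f = ΔP/(ρg) = 4.975e+04/(849·9.81) = 5.97 m.

h_f ≈ 5.97 m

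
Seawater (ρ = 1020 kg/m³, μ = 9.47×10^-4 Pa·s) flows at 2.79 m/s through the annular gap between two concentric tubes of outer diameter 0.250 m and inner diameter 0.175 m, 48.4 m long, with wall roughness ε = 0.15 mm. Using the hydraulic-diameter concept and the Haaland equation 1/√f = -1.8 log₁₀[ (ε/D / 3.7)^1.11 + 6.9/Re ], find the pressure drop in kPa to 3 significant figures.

Hydraulic diameter D_h = 4A/P = D_o - D_i = 0.25 - 0.175 = 0.075 m.
Re = ρVD_h/μ = 1020·2.79·0.075/0.000947 = 2.254e+05.
ε/D_h = 0.00015/0.075 = 0.002; Haaland gives 1/√f = -1.8 log₁₀[0.000236+3.06e-05] = 6.433, so f = 0.02417.
ΔP = f(L/D_h)(ρV²/2) = 0.02417·48.4/0.075·3970 = 6.191e+04 Pa.
ΔP = 61.9 kPa.

ΔP ≈ 61.9 kPa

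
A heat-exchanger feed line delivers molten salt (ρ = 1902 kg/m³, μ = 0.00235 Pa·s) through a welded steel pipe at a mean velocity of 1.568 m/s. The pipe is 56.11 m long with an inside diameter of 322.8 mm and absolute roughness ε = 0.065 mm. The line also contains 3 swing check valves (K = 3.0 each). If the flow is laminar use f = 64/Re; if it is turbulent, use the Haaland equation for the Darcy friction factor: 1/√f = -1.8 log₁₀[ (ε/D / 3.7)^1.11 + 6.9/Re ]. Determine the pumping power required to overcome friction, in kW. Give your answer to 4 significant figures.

Reynolds number Re = ρVD/μ = 1902 · 1.568 · 0.3228 / 0.00235 = 4.097e+05.
Re > 4000 → turbulent. Relative roughness ε/D = 6.5e-05/0.3228 = 0.000201. Haaland: 1/√f = -1.8 log₁₀[(0.000201/3.7)^1.11 + 6.9/4.097e+05] = -1.8 log₁₀[1.85e-05 + 1.68e-05] = 8.013, so f = 0.01557.
Total minor-loss coefficient ΣK = 3·3 = 9.
ΔP = [f·L/D + ΣK]·(ρV²/2) = [0.01557·56.11/0.3228 + 9]·(1902·1.568²/2) = [2.707 + 9]·2338 = 2.737e+04 Pa.
Q = V·A = 1.568·0.08184 = 0.1283 m³/s.
Pumping power P = QΔP = 0.1283·2.737e+04 = 3512.5 W = 3.512 kW.

P ≈ 3.512 kW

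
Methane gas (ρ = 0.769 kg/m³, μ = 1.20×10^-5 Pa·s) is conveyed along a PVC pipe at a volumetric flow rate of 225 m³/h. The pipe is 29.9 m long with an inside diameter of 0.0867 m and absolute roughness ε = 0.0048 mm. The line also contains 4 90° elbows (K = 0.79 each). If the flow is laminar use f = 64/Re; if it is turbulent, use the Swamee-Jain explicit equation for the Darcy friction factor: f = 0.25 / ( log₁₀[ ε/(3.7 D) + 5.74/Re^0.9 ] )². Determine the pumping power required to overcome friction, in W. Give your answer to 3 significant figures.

Q = 225 m³/h = 225/3600 = 0.0625 m³/s.
Cross-sectional area A = πD²/4 = π(0.0867)²/4 = 0.005904 m²; mean velocity V = Q/A = 0.0625/0.005904 = 10.59 m/s.
Reynolds number Re = ρVD/μ = 0.769 · 10.59 · 0.0867 / 1.2e-05 = 5.882e+04.
Re > 4000 → turbulent. Relative roughness ε/D = 4.8e-06/0.0867 = 5.54e-05. Swamee-Jain: f = 0.25/(log₁₀[5.54e-05/3.7 + 5.74/5.882e+04^0.9])² = 0.25/(log₁₀[1.5e-05 + 0.000293])² = 0.25/(-3.512)² = 0.02027.
Total minor-loss coefficient ΣK = 4·0.79 = 3.16.
ΔP = [f·L/D + ΣK]·(ρV²/2) = [0.02027·29.9/0.0867 + 3.16]·(0.769·10.59²/2) = [6.99 + 3.16]·43.09 = 437.4 Pa.
Pumping power P = QΔP = 0.0625·437.4 = 27.34 W = 27.3 W.

P ≈ 27.3 W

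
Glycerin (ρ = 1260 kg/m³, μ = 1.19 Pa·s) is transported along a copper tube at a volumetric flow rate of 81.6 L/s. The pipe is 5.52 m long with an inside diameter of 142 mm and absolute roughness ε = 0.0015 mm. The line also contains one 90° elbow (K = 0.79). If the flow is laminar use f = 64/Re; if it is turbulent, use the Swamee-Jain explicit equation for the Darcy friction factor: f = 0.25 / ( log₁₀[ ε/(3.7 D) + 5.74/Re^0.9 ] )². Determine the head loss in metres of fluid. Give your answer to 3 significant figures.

Q = 81.6 L/s = 81.6/1000 = 0.0816 m³/s.
Cross-sectional area A = πD²/4 = π(0.142)²/4 = 0.01584 m²; mean velocity V = Q/A = 0.0816/0.01584 = 5.153 m/s.
Reynolds number Re = ρVD/μ = 1260 · 5.153 · 0.142 / 1.19 = 774.7.
Re < 2300 → laminar flow, so f = 64/Re = 64/774.7 = 0.08261 (the turbulent correlation is not needed).
Total minor-loss coefficient ΣK = 1·0.79 = 0.79.
ΔP = [f·L/D + ΣK]·(ρV²/2) = [0.08261·5.52/0.142 + 0.79]·(1260·5.153²/2) = [3.211 + 0.79]·1.673e+04 = 6.693e+04 Pa.
Head loss h_f = ΔP/(ρg) = 6.693e+04/(1260·9.81) = 5.41 m.

h_f ≈ 5.41 m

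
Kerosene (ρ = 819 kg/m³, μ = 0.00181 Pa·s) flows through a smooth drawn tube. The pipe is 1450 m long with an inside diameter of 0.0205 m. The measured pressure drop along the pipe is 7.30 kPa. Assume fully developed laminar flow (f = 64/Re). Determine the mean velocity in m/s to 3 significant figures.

V ≈ 0.0365 m/s

For laminar flow, f = 64/Re with Re = ρVD/μ, so Darcy-Weisbach reduces to ΔP = 32μLV/D². Solving for V: V = ΔP·D²/(32μL) = 7300·(0.0205)²/(32·0.00181·1450) = 0.03653 m/s.
Check: Re = ρVD/μ = 819·0.03653·0.0205/0.00181 = 338.8 < 2300, so the laminar assumption holds.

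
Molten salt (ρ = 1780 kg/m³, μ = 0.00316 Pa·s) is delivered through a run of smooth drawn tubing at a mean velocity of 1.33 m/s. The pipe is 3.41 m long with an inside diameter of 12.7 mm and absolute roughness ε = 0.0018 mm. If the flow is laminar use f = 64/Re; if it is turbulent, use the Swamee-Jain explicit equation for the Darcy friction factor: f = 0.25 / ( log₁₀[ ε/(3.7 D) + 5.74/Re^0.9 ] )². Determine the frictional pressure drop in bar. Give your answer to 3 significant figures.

ΔP ≈ 0.134 bar

Reynolds number Re = ρVD/μ = 1780 · 1.33 · 0.0127 / 0.00316 = 9515.
Re > 4000 → turbulent. Relative roughness ε/D = 1.8e-06/0.0127 = 0.000142. Swamee-Jain: f = 0.25/(log₁₀[0.000142/3.7 + 5.74/9515^0.9])² = 0.25/(log₁₀[3.83e-05 + 0.00151])² = 0.25/(-2.811)² = 0.03164.
Darcy-Weisbach: ΔP = f(L/D)(ρV²/2) = 0.03164·(3.41/0.0127)·(1780·1.33²/2) = 0.03164·268.5·1574 = 1.338e+04 Pa.
ΔP = 1.338e+04 Pa = 0.134 bar.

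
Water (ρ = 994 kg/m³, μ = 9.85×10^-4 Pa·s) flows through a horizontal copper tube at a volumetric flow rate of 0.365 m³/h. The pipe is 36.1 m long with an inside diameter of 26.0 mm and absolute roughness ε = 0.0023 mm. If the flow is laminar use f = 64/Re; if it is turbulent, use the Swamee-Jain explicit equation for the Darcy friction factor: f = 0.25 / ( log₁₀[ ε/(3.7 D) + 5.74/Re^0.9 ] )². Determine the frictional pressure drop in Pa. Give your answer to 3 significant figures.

ΔP ≈ 955 Pa

Q = 0.365 m³/h = 0.365/3600 = 0.0001014 m³/s.
Cross-sectional area A = πD²/4 = π(0.026)²/4 = 0.0005309 m²; mean velocity V = Q/A = 0.0001014/0.0005309 = 0.191 m/s.
Reynolds number Re = ρVD/μ = 994 · 0.191 · 0.026 / 0.000985 = 5010.
Re > 4000 → turbulent. Relative roughness ε/D = 2.3e-06/0.026 = 8.85e-05. Swamee-Jain: f = 0.25/(log₁₀[8.85e-05/3.7 + 5.74/5010^0.9])² = 0.25/(log₁₀[2.39e-05 + 0.00269])² = 0.25/(-2.567)² = 0.03794.
Darcy-Weisbach: ΔP = f(L/D)(ρV²/2) = 0.03794·(36.1/0.026)·(994·0.191²/2) = 0.03794·1388·18.12 = 954.6 Pa.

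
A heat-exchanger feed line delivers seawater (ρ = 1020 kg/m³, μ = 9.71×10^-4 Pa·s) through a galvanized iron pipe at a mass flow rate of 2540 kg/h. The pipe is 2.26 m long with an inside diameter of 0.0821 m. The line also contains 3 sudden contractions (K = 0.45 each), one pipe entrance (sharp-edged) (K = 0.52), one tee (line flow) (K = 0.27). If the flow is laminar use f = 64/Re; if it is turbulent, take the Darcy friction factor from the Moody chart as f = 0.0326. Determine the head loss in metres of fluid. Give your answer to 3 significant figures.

h_f ≈ 0.00264 m

ṁ = 2540 kg/h = 2540/3600 = 0.7056 kg/s.
A = πD²/4 = π(0.0821)²/4 = 0.005294 m²; mean velocity V = ṁ/(ρA) = 0.7056/(1020 · 0.005294) = 0.1307 m/s.
Reynolds number Re = ρVD/μ = 1020 · 0.1307 · 0.0821 / 0.000971 = 1.127e+04.
Re > 4000 → turbulent; use the Moody-chart value f = 0.0326.
Total minor-loss coefficient ΣK = 3·0.45 + 1·0.52 + 1·0.27 = 2.14.
ΔP = [f·L/D + ΣK]·(ρV²/2) = [0.0326·2.26/0.0821 + 2.14]·(1020·0.1307²/2) = [0.8974 + 2.14]·8.707 = 26.45 Pa.
Head loss h_f = ΔP/(ρg) = 26.45/(1020·9.81) = 0.00264 m.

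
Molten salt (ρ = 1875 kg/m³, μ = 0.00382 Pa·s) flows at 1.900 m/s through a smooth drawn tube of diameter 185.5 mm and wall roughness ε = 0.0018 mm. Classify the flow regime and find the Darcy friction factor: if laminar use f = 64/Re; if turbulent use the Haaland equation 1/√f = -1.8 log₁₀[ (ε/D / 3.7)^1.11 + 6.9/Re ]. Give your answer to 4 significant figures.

f ≈ 0.01600

Re = ρVD/μ = 1875·1.9·0.1855/0.00382 = 1.73e+05.
Re > 4000 → turbulent. ε/D = 1.8e-06/0.1855 = 9.7e-06; Haaland: 1/√f = -1.8 log₁₀[6.38e-07 + 3.99e-05] = 7.906, so f = 0.016.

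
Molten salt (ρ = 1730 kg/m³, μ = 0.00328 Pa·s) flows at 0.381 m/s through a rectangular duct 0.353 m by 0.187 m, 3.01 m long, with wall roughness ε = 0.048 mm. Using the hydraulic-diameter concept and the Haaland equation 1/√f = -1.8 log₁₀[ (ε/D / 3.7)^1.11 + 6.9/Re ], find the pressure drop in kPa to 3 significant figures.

Hydraulic diameter D_h = 4A/P = 4·(0.353·0.187)/(2·(0.353+0.187)) = 0.264/1.08 = 0.2445 m.
Re = ρVD_h/μ = 1730·0.381·0.2445/0.00328 = 4.913e+04.
ε/D_h = 4.8e-05/0.2445 = 0.000196; Haaland gives 1/√f = -1.8 log₁₀[1.8e-05+0.00014] = 6.84, so f = 0.02137.
ΔP = f(L/D_h)(ρV²/2) = 0.02137·3.01/0.2445·125.6 = 33.04 Pa.
ΔP = 0.0330 kPa.

ΔP ≈ 0.0330 kPa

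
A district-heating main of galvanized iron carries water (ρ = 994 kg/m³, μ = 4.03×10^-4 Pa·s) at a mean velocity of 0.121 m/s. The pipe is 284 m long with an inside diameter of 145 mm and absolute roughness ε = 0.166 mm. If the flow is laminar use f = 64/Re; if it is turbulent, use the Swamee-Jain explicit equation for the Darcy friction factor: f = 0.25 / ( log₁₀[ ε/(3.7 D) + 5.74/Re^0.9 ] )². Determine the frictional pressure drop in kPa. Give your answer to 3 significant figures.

ΔP ≈ 0.357 kPa

Reynolds number Re = ρVD/μ = 994 · 0.121 · 0.145 / 0.000403 = 4.327e+04.
Re > 4000 → turbulent. Relative roughness ε/D = 0.000166/0.145 = 0.00114. Swamee-Jain: f = 0.25/(log₁₀[0.00114/3.7 + 5.74/4.327e+04^0.9])² = 0.25/(log₁₀[0.000309 + 0.000386])² = 0.25/(-3.158)² = 0.02507.
Darcy-Weisbach: ΔP = f(L/D)(ρV²/2) = 0.02507·(284/0.145)·(994·0.121²/2) = 0.02507·1959·7.277 = 357.3 Pa.
ΔP = 357.3 Pa = 0.357 kPa.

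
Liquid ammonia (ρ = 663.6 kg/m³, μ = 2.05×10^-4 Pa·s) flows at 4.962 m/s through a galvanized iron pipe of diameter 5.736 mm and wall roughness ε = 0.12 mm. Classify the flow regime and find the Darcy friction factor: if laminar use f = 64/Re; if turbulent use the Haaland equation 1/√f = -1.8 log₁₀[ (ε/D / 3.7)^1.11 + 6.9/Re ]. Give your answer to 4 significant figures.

Re = ρVD/μ = 663.6·4.962·0.005736/0.000205 = 9.213e+04.
Re > 4000 → turbulent. ε/D = 0.00012/0.005736 = 0.0209; Haaland: 1/√f = -1.8 log₁₀[0.0032 + 7.49e-05] = 4.473, so f = 0.04999.

f ≈ 0.04999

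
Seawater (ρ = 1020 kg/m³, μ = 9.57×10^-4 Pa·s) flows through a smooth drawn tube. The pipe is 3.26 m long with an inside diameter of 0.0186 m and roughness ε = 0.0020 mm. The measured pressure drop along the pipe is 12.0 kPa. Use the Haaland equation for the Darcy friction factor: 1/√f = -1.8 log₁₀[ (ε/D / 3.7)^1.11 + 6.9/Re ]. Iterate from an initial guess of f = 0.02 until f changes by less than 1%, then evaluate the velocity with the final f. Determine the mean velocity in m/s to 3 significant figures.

Rearranging Darcy-Weisbach: V = √(2·ΔP·D/(f·L·ρ)). With ε/D = 2e-06/0.0186 = 0.000108, iterate starting from f = 0.02:
  f = 0.02 → V = √(2·1.2e+04·0.0186/(0.02·3.26·1020)) = 2.591 m/s; Re = ρVD/μ = 5.136e+04; f → 0.0209
  f = 0.0209 → V = 2.535 m/s; Re = 5.025e+04; f → 0.021
Converged (Δf/f < 1%). With the final f = 0.021: V = √(2·1.2e+04·0.0186/(0.021·3.26·1020)) = 2.529 m/s.

V ≈ 2.53 m/s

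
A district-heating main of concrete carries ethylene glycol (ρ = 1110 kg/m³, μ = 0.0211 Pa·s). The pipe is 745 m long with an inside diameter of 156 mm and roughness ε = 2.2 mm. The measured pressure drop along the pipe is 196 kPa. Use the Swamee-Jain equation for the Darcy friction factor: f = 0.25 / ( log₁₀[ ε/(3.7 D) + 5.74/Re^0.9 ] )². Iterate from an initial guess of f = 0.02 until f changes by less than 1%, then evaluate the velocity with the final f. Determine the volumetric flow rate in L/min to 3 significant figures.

Rearranging Darcy-Weisbach: V = √(2·ΔP·D/(f·L·ρ)). With ε/D = 0.0022/0.156 = 0.0141, iterate starting from f = 0.02:
  f = 0.02 → V = √(2·1.96e+05·0.156/(0.02·745·1110)) = 1.923 m/s; Re = ρVD/μ = 1.578e+04; f → 0.04638
  f = 0.04638 → V = 1.263 m/s; Re = 1.036e+04; f → 0.04795
  f = 0.04795 → V = 1.242 m/s; Re = 1.019e+04; f → 0.04802
Converged (Δf/f < 1%). With the final f = 0.04802: V = √(2·1.96e+05·0.156/(0.04802·745·1110)) = 1.241 m/s.
Q = V·A = 1.241·(π/4·0.156²) = 0.02372 m³/s = 1420 L/min.

Q ≈ 1420 L/min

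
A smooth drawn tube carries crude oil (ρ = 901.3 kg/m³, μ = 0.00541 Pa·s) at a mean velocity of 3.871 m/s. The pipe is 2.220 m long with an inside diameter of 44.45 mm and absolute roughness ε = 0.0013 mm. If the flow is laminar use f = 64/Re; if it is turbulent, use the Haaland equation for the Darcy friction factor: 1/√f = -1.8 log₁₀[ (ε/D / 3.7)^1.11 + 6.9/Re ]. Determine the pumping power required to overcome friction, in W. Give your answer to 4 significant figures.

P ≈ 47.86 W

Reynolds number Re = ρVD/μ = 901.3 · 3.871 · 0.04445 / 0.00541 = 2.867e+04.
Re > 4000 → turbulent. Relative roughness ε/D = 1.3e-06/0.04445 = 2.92e-05. Haaland: 1/√f = -1.8 log₁₀[(2.92e-05/3.7)^1.11 + 6.9/2.867e+04] = -1.8 log₁₀[2.17e-06 + 0.000241] = 6.506, so f = 0.02362.
Darcy-Weisbach: ΔP = f(L/D)(ρV²/2) = 0.02362·(2.22/0.04445)·(901.3·3.871²/2) = 0.02362·49.94·6753 = 7967 Pa.
Q = V·A = 3.871·0.001552 = 0.006007 m³/s.
Pumping power P = QΔP = 0.006007·7967 = 47.858 W = 47.86 W.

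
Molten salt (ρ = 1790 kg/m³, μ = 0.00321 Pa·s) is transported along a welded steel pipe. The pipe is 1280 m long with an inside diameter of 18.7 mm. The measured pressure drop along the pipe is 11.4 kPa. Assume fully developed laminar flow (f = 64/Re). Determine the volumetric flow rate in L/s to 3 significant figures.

For laminar flow, f = 64/Re with Re = ρVD/μ, so Darcy-Weisbach reduces to ΔP = 32μLV/D². Solving for V: V = ΔP·D²/(32μL) = 1.14e+04·(0.0187)²/(32·0.00321·1280) = 0.03032 m/s.
Check: Re = ρVD/μ = 1790·0.03032·0.0187/0.00321 = 316.2 < 2300, so the laminar assumption holds.
Q = V·A = 0.03032·(π/4·0.0187²) = 8.327e-06 m³/s = 0.00833 L/s.

Q ≈ 0.00833 L/s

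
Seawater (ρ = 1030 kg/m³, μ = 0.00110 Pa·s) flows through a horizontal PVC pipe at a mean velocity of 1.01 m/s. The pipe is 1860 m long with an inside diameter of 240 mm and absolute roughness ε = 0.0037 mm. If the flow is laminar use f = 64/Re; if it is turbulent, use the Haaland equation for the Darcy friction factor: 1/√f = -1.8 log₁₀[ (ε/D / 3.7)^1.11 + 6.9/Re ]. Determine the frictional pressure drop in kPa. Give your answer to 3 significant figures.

ΔP ≈ 62.0 kPa

Reynolds number Re = ρVD/μ = 1030 · 1.01 · 0.24 / 0.0011 = 2.27e+05.
Re > 4000 → turbulent. Relative roughness ε/D = 3.7e-06/0.24 = 1.54e-05. Haaland: 1/√f = -1.8 log₁₀[(1.54e-05/3.7)^1.11 + 6.9/2.27e+05] = -1.8 log₁₀[1.07e-06 + 3.04e-05] = 8.104, so f = 0.01523.
Darcy-Weisbach: ΔP = f(L/D)(ρV²/2) = 0.01523·(1860/0.24)·(1030·1.01²/2) = 0.01523·7750·525.4 = 6.2e+04 Pa.
ΔP = 6.2e+04 Pa = 62.0 kPa.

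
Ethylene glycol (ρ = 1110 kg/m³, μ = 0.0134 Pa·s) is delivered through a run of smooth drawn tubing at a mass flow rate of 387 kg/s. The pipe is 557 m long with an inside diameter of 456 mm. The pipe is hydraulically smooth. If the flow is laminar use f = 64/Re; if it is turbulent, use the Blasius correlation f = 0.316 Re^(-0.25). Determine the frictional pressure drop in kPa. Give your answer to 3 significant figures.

A = πD²/4 = π(0.456)²/4 = 0.1633 m²; mean velocity V = ṁ/(ρA) = 387/(1110 · 0.1633) = 2.135 m/s.
Reynolds number Re = ρVD/μ = 1110 · 2.135 · 0.456 / 0.0134 = 8.064e+04.
Re > 4000 → turbulent. Smooth-pipe (Blasius): f = 0.316 Re^(-0.25) = 0.316/(8.064e+04)^0.25 = 0.01875.
Darcy-Weisbach: ΔP = f(L/D)(ρV²/2) = 0.01875·(557/0.456)·(1110·2.135²/2) = 0.01875·1221·2529 = 5.794e+04 Pa.
ΔP = 5.794e+04 Pa = 57.9 kPa.

ΔP ≈ 57.9 kPa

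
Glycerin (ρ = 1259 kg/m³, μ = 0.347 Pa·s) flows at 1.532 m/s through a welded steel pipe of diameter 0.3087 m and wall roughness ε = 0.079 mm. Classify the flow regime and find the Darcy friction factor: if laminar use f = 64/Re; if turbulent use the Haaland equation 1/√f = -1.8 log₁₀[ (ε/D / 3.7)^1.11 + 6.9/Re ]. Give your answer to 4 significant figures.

f ≈ 0.03730

Re = ρVD/μ = 1259·1.532·0.3087/0.347 = 1716.
Re < 2300 → laminar, so f = 64/Re = 0.0373 (roughness is irrelevant in laminar flow).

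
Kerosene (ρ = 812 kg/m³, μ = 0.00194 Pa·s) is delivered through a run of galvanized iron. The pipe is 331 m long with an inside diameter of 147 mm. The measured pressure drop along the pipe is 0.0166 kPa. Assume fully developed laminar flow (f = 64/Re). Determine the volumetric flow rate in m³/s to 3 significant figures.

For laminar flow, f = 64/Re with Re = ρVD/μ, so Darcy-Weisbach reduces to ΔP = 32μLV/D². Solving for V: V = ΔP·D²/(32μL) = 16.6·(0.147)²/(32·0.00194·331) = 0.01746 m/s.
Check: Re = ρVD/μ = 812·0.01746·0.147/0.00194 = 1074 < 2300, so the laminar assumption holds.
Q = V·A = 0.01746·(π/4·0.147²) = 0.0002963 m³/s = 2.96×10^-4 m³/s.

Q ≈ 2.96×10^-4 m³/s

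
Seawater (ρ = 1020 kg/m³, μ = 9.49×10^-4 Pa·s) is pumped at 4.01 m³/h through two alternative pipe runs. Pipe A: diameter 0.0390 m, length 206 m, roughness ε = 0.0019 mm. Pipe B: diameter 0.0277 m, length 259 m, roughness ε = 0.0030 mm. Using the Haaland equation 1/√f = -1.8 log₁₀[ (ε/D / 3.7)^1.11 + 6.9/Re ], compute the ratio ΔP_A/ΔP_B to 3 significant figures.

ΔP_A/ΔP_B ≈ 0.154

Pipe A: V = Q/A = 0.001114/0.001195 = 0.9324 m/s; Re = 3.909e+04; ε/D = 4.87e-05; Haaland → f = 0.02202; ΔP_A = f(L/D)(ρV²/2) = 5.157e+04 Pa.
Pipe B: V = Q/A = 0.001114/0.0006026 = 1.848 m/s; Re = 5.503e+04; ε/D = 0.000108; Haaland → f = 0.0206; ΔP_B = f(L/D)(ρV²/2) = 3.356e+05 Pa.
ΔP_A/ΔP_B = 5.157e+04/3.356e+05 = 0.154.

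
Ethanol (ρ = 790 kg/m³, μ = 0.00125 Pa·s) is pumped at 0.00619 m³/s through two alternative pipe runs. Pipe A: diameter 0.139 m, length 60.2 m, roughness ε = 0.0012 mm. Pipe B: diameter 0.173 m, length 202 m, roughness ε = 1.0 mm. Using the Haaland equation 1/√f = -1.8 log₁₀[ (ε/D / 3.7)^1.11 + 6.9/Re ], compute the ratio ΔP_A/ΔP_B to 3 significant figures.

Pipe A: V = Q/A = 0.00619/0.01517 = 0.4079 m/s; Re = 3.583e+04; ε/D = 8.63e-06; Haaland → f = 0.02237; ΔP_A = f(L/D)(ρV²/2) = 636.9 Pa.
Pipe B: V = Q/A = 0.00619/0.02351 = 0.2633 m/s; Re = 2.879e+04; ε/D = 0.00578; Haaland → f = 0.03436; ΔP_B = f(L/D)(ρV²/2) = 1099 Pa.
ΔP_A/ΔP_B = 636.9/1099 = 0.579.

ΔP_A/ΔP_B ≈ 0.579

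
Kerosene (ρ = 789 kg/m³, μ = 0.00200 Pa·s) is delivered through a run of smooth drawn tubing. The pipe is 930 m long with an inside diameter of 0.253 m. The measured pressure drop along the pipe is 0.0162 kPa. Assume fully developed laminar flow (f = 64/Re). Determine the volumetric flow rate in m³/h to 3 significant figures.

Q ≈ 3.15 m³/h

For laminar flow, f = 64/Re with Re = ρVD/μ, so Darcy-Weisbach reduces to ΔP = 32μLV/D². Solving for V: V = ΔP·D²/(32μL) = 16.2·(0.253)²/(32·0.002·930) = 0.01742 m/s.
Check: Re = ρVD/μ = 789·0.01742·0.253/0.002 = 1739 < 2300, so the laminar assumption holds.
Q = V·A = 0.01742·(π/4·0.253²) = 0.0008758 m³/s = 3.15 m³/h.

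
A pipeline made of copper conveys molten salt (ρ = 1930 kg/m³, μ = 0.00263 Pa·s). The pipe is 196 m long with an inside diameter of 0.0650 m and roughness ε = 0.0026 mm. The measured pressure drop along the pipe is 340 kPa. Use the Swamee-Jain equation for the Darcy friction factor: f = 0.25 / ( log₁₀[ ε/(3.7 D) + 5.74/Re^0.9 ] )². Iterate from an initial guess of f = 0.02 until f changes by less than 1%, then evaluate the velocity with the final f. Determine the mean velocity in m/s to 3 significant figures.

Rearranging Darcy-Weisbach: V = √(2·ΔP·D/(f·L·ρ)). With ε/D = 2.6e-06/0.065 = 4e-05, iterate starting from f = 0.02:
  f = 0.02 → V = √(2·3.4e+05·0.065/(0.02·196·1930)) = 2.417 m/s; Re = ρVD/μ = 1.153e+05; f → 0.01761
  f = 0.01761 → V = 2.576 m/s; Re = 1.229e+05; f → 0.01739
  f = 0.01739 → V = 2.592 m/s; Re = 1.236e+05; f → 0.01737
Converged (Δf/f < 1%). With the final f = 0.01737: V = √(2·3.4e+05·0.065/(0.01737·196·1930)) = 2.594 m/s.

V ≈ 2.59 m/s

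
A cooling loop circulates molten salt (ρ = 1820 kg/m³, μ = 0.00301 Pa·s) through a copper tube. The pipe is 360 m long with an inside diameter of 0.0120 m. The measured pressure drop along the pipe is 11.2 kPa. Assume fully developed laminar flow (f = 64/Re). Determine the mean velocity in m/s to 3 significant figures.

V ≈ 0.0465 m/s

For laminar flow, f = 64/Re with Re = ρVD/μ, so Darcy-Weisbach reduces to ΔP = 32μLV/D². Solving for V: V = ΔP·D²/(32μL) = 1.12e+04·(0.012)²/(32·0.00301·360) = 0.04651 m/s.
Check: Re = ρVD/μ = 1820·0.04651·0.012/0.00301 = 337.5 < 2300, so the laminar assumption holds.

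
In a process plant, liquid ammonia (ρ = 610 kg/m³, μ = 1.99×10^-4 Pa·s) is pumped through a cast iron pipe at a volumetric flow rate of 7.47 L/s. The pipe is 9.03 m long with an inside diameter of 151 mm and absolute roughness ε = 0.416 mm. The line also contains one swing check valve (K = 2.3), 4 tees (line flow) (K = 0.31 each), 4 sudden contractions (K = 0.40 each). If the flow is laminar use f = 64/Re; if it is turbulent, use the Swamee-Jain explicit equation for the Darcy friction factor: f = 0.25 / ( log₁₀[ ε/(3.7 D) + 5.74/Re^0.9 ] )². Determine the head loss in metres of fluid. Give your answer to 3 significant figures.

h_f ≈ 0.0596 m

Q = 7.47 L/s = 7.47/1000 = 0.00747 m³/s.
Cross-sectional area A = πD²/4 = π(0.151)²/4 = 0.01791 m²; mean velocity V = Q/A = 0.00747/0.01791 = 0.4171 m/s.
Reynolds number Re = ρVD/μ = 610 · 0.4171 · 0.151 / 0.000199 = 1.931e+05.
Re > 4000 → turbulent. Relative roughness ε/D = 0.000416/0.151 = 0.00275. Swamee-Jain: f = 0.25/(log₁₀[0.00275/3.7 + 5.74/1.931e+05^0.9])² = 0.25/(log₁₀[0.000745 + 0.0001])² = 0.25/(-3.073)² = 0.02647.
Total minor-loss coefficient ΣK = 1·2.3 + 4·0.31 + 4·0.4 = 5.14.
ΔP = [f·L/D + ΣK]·(ρV²/2) = [0.02647·9.03/0.151 + 5.14]·(610·0.4171²/2) = [1.583 + 5.14]·53.07 = 356.8 Pa.
Head loss h_f = ΔP/(ρg) = 356.8/(610·9.81) = 0.0596 m.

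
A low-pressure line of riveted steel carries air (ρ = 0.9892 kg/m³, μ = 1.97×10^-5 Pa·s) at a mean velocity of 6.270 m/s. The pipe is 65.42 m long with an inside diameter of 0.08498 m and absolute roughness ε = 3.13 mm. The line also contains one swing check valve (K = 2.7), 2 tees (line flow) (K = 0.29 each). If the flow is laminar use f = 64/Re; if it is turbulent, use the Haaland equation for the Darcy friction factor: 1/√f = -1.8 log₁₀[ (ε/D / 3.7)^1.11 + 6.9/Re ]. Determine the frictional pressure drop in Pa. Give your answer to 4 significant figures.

Reynolds number Re = ρVD/μ = 0.9892 · 6.27 · 0.08498 / 1.97e-05 = 2.675e+04.
Re > 4000 → turbulent. Relative roughness ε/D = 0.00313/0.08498 = 0.0368. Haaland: 1/√f = -1.8 log₁₀[(0.0368/3.7)^1.11 + 6.9/2.675e+04] = -1.8 log₁₀[0.006 + 0.000258] = 3.967, so f = 0.06354.
Total minor-loss coefficient ΣK = 1·2.7 + 2·0.29 = 3.28.
ΔP = [f·L/D + ΣK]·(ρV²/2) = [0.06354·65.42/0.08498 + 3.28]·(0.9892·6.27²/2) = [48.92 + 3.28]·19.44 = 1015 Pa.

ΔP ≈ 1015 Pa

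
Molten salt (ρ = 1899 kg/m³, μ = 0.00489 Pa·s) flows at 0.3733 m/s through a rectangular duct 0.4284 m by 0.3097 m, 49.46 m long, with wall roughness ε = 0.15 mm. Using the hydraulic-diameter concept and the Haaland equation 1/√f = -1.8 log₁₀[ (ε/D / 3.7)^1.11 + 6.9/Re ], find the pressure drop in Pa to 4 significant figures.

ΔP ≈ 397.5 Pa

Hydraulic diameter D_h = 4A/P = 4·(0.4284·0.3097)/(2·(0.4284+0.3097)) = 0.5307/1.476 = 0.3595 m.
Re = ρVD_h/μ = 1899·0.3733·0.3595/0.00489 = 5.212e+04.
ε/D_h = 0.00015/0.3595 = 0.000417; Haaland gives 1/√f = -1.8 log₁₀[4.15e-05+0.000132] = 6.768, so f = 0.02183.
ΔP = f(L/D_h)(ρV²/2) = 0.02183·49.46/0.3595·132.3 = 397.5 Pa.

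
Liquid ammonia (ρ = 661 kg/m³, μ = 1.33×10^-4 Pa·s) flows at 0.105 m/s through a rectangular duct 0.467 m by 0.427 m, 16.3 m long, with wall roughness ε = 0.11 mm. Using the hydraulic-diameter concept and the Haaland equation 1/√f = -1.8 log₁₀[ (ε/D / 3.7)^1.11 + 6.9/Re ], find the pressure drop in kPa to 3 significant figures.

ΔP ≈ 0.00225 kPa

Hydraulic diameter D_h = 4A/P = 4·(0.467·0.427)/(2·(0.467+0.427)) = 0.7976/1.788 = 0.4461 m.
Re = ρVD_h/μ = 661·0.105·0.4461/0.000133 = 2.328e+05.
ε/D_h = 0.00011/0.4461 = 0.000247; Haaland gives 1/√f = -1.8 log₁₀[2.31e-05+2.96e-05] = 7.7, so f = 0.01687.
ΔP = f(L/D_h)(ρV²/2) = 0.01687·16.3/0.4461·3.644 = 2.246 Pa.
ΔP = 0.00225 kPa.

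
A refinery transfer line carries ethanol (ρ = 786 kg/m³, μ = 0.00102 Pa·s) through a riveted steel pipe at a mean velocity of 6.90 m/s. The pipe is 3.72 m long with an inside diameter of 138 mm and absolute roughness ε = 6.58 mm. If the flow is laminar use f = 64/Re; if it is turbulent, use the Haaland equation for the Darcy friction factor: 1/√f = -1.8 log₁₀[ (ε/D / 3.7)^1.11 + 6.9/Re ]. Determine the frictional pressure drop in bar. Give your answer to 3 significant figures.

ΔP ≈ 0.354 bar

Reynolds number Re = ρVD/μ = 786 · 6.9 · 0.138 / 0.00102 = 7.338e+05.
Re > 4000 → turbulent. Relative roughness ε/D = 0.00658/0.138 = 0.0477. Haaland: 1/√f = -1.8 log₁₀[(0.0477/3.7)^1.11 + 6.9/7.338e+05] = -1.8 log₁₀[0.00798 + 9.4e-06] = 3.775, so f = 0.07017.
Darcy-Weisbach: ΔP = f(L/D)(ρV²/2) = 0.07017·(3.72/0.138)·(786·6.9²/2) = 0.07017·26.96·1.871e+04 = 3.539e+04 Pa.
ΔP = 3.539e+04 Pa = 0.354 bar.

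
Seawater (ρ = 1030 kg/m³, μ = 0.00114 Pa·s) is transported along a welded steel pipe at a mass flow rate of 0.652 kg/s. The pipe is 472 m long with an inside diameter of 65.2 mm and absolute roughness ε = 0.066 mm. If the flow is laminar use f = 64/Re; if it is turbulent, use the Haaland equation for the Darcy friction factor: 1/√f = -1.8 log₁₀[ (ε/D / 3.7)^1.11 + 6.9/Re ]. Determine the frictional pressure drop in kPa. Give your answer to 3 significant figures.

ΔP ≈ 4.20 kPa

A = πD²/4 = π(0.0652)²/4 = 0.003339 m²; mean velocity V = ṁ/(ρA) = 0.652/(1030 · 0.003339) = 0.1896 m/s.
Reynolds number Re = ρVD/μ = 1030 · 0.1896 · 0.0652 / 0.00114 = 1.117e+04.
Re > 4000 → turbulent. Relative roughness ε/D = 6.6e-05/0.0652 = 0.00101. Haaland: 1/√f = -1.8 log₁₀[(0.00101/3.7)^1.11 + 6.9/1.117e+04] = -1.8 log₁₀[0.000111 + 0.000618] = 5.647, so f = 0.03136.
Darcy-Weisbach: ΔP = f(L/D)(ρV²/2) = 0.03136·(472/0.0652)·(1030·0.1896²/2) = 0.03136·7239·18.51 = 4202 Pa.
ΔP = 4202 Pa = 4.20 kPa.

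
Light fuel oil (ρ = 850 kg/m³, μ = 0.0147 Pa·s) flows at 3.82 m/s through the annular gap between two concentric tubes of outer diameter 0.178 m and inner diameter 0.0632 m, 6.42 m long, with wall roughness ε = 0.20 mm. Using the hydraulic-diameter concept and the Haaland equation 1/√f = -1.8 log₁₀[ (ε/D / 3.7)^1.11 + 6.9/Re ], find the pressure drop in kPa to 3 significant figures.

ΔP ≈ 9.69 kPa

Hydraulic diameter D_h = 4A/P = D_o - D_i = 0.178 - 0.0632 = 0.1148 m.
Re = ρVD_h/μ = 850·3.82·0.1148/0.0147 = 2.536e+04.
ε/D_h = 0.0002/0.1148 = 0.00174; Haaland gives 1/√f = -1.8 log₁₀[0.000203+0.000272] = 5.982, so f = 0.02794.
ΔP = f(L/D_h)(ρV²/2) = 0.02794·6.42/0.1148·6202 = 9691 Pa.
ΔP = 9.69 kPa.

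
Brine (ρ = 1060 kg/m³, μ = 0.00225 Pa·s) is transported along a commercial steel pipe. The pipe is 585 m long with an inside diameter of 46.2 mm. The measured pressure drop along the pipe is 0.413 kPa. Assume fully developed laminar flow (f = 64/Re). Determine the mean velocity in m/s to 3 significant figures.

For laminar flow, f = 64/Re with Re = ρVD/μ, so Darcy-Weisbach reduces to ΔP = 32μLV/D². Solving for V: V = ΔP·D²/(32μL) = 413·(0.0462)²/(32·0.00225·585) = 0.02093 m/s.
Check: Re = ρVD/μ = 1060·0.02093·0.0462/0.00225 = 455.5 < 2300, so the laminar assumption holds.

V ≈ 0.0209 m/s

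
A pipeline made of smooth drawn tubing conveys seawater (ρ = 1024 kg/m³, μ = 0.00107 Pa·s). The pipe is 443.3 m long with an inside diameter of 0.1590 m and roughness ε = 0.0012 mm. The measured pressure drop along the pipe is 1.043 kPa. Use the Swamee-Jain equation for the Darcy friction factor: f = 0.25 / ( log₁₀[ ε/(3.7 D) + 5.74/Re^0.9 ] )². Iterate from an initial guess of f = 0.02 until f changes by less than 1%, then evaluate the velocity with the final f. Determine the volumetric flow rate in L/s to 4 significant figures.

Q ≈ 3.457 L/s

Rearranging Darcy-Weisbach: V = √(2·ΔP·D/(f·L·ρ)). With ε/D = 1.2e-06/0.159 = 7.55e-06, iterate starting from f = 0.02:
  f = 0.02 → V = √(2·1043·0.159/(0.02·443.3·1024)) = 0.1911 m/s; Re = ρVD/μ = 2.908e+04; f → 0.02357
  f = 0.02357 → V = 0.1761 m/s; Re = 2.679e+04; f → 0.02404
  f = 0.02404 → V = 0.1743 m/s; Re = 2.653e+04; f → 0.0241
Converged (Δf/f < 1%). With the final f = 0.0241: V = √(2·1043·0.159/(0.0241·443.3·1024)) = 0.1741 m/s.
Q = V·A = 0.1741·(π/4·0.159²) = 0.003457 m³/s = 3.457 L/s.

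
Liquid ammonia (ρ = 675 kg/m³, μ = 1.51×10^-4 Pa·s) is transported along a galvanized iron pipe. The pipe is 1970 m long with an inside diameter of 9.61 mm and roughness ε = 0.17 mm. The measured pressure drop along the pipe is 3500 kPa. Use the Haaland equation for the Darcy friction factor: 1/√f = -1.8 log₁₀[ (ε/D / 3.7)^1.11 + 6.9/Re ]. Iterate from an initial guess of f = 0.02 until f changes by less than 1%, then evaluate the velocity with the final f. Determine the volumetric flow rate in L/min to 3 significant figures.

Rearranging Darcy-Weisbach: V = √(2·ΔP·D/(f·L·ρ)). With ε/D = 0.00017/0.00961 = 0.0177, iterate starting from f = 0.02:
  f = 0.02 → V = √(2·3.5e+06·0.00961/(0.02·1970·675)) = 1.59 m/s; Re = ρVD/μ = 6.832e+04; f → 0.04711
  f = 0.04711 → V = 1.036 m/s; Re = 4.452e+04; f → 0.04742
Converged (Δf/f < 1%). With the final f = 0.04742: V = √(2·3.5e+06·0.00961/(0.04742·1970·675)) = 1.033 m/s.
Q = V·A = 1.033·(π/4·0.00961²) = 7.491e-05 m³/s = 4.49 L/min.

Q ≈ 4.49 L/min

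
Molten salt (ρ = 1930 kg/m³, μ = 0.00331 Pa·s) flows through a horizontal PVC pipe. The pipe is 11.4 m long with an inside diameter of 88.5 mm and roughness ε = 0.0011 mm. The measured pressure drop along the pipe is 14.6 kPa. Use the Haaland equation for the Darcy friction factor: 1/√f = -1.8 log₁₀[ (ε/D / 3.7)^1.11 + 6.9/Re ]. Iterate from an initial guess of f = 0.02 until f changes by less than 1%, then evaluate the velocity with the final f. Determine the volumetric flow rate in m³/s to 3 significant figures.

Rearranging Darcy-Weisbach: V = √(2·ΔP·D/(f·L·ρ)). With ε/D = 1.1e-06/0.0885 = 1.24e-05, iterate starting from f = 0.02:
  f = 0.02 → V = √(2·1.46e+04·0.0885/(0.02·11.4·1930)) = 2.423 m/s; Re = ρVD/μ = 1.251e+05; f → 0.01707
  f = 0.01707 → V = 2.623 m/s; Re = 1.353e+05; f → 0.01681
  f = 0.01681 → V = 2.644 m/s; Re = 1.364e+05; f → 0.01678
Converged (Δf/f < 1%). With the final f = 0.01678: V = √(2·1.46e+04·0.0885/(0.01678·11.4·1930)) = 2.646 m/s.
Q = V·A = 2.646·(π/4·0.0885²) = 0.01628 m³/s = 0.0163 m³/s.

Q ≈ 0.0163 m³/s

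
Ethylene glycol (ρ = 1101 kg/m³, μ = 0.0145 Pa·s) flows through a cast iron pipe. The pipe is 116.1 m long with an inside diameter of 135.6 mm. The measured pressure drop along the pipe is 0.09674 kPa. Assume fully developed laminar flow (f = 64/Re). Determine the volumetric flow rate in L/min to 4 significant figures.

For laminar flow, f = 64/Re with Re = ρVD/μ, so Darcy-Weisbach reduces to ΔP = 32μLV/D². Solving for V: V = ΔP·D²/(32μL) = 96.74·(0.1356)²/(32·0.0145·116.1) = 0.03302 m/s.
Check: Re = ρVD/μ = 1101·0.03302·0.1356/0.0145 = 340 < 2300, so the laminar assumption holds.
Q = V·A = 0.03302·(π/4·0.1356²) = 0.0004769 m³/s = 28.61 L/min.

Q ≈ 28.61 L/min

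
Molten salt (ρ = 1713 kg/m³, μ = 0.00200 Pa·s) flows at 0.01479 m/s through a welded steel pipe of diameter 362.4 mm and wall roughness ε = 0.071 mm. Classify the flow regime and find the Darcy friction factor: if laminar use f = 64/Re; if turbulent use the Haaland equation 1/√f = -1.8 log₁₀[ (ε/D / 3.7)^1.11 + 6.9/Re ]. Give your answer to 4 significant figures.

Re = ρVD/μ = 1713·0.01479·0.3624/0.002 = 4591.
Re > 4000 → turbulent. ε/D = 7.1e-05/0.3624 = 0.000196; Haaland: 1/√f = -1.8 log₁₀[1.79e-05 + 0.0015] = 5.072, so f = 0.03887.

f ≈ 0.03887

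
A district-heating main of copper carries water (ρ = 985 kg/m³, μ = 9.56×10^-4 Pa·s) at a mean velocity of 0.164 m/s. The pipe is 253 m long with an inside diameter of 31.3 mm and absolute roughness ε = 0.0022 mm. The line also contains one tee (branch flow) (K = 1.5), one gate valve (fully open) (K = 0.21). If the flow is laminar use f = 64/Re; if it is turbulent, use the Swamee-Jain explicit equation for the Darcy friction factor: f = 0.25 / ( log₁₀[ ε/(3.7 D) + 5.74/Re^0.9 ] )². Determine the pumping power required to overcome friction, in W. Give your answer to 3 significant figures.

Reynolds number Re = ρVD/μ = 985 · 0.164 · 0.0313 / 0.000956 = 5289.
Re > 4000 → turbulent. Relative roughness ε/D = 2.2e-06/0.0313 = 7.03e-05. Swamee-Jain: f = 0.25/(log₁₀[7.03e-05/3.7 + 5.74/5289^0.9])² = 0.25/(log₁₀[1.9e-05 + 0.00256])² = 0.25/(-2.589)² = 0.0373.
Total minor-loss coefficient ΣK = 1·1.5 + 1·0.21 = 1.71.
ΔP = [f·L/D + ΣK]·(ρV²/2) = [0.0373·253/0.0313 + 1.71]·(985·0.164²/2) = [301.5 + 1.71]·13.25 = 4016 Pa.
Q = V·A = 0.164·0.0007694 = 0.0001262 m³/s.
Pumping power P = QΔP = 0.0001262·4016 = 0.5068 W = 0.507 W.

P ≈ 0.507 W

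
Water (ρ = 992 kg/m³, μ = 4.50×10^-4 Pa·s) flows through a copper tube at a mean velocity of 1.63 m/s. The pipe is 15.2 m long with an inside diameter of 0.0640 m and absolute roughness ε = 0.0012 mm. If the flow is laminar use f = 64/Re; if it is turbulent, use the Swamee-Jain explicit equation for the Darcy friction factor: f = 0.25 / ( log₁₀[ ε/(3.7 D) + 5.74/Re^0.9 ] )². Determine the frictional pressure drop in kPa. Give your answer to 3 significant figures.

ΔP ≈ 4.79 kPa

Reynolds number Re = ρVD/μ = 992 · 1.63 · 0.064 / 0.00045 = 2.3e+05.
Re > 4000 → turbulent. Relative roughness ε/D = 1.2e-06/0.064 = 1.87e-05. Swamee-Jain: f = 0.25/(log₁₀[1.87e-05/3.7 + 5.74/2.3e+05^0.9])² = 0.25/(log₁₀[5.07e-06 + 8.58e-05])² = 0.25/(-4.042)² = 0.0153.
Darcy-Weisbach: ΔP = f(L/D)(ρV²/2) = 0.0153·(15.2/0.064)·(992·1.63²/2) = 0.0153·237.5·1318 = 4790 Pa.
ΔP = 4790 Pa = 4.79 kPa.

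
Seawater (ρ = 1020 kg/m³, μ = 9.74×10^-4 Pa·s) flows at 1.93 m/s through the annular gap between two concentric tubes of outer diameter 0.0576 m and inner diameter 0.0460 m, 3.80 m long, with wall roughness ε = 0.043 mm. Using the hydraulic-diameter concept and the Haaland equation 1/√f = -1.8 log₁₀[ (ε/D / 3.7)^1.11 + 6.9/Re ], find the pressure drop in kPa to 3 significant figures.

Hydraulic diameter D_h = 4A/P = D_o - D_i = 0.0576 - 0.046 = 0.0116 m.
Re = ρVD_h/μ = 1020·1.93·0.0116/0.000974 = 2.345e+04.
ε/D_h = 4.3e-05/0.0116 = 0.00371; Haaland gives 1/√f = -1.8 log₁₀[0.000469+0.000294] = 5.611, so f = 0.03176.
ΔP = f(L/D_h)(ρV²/2) = 0.03176·3.8/0.0116·1900 = 1.976e+04 Pa.
ΔP = 19.8 kPa.

ΔP ≈ 19.8 kPa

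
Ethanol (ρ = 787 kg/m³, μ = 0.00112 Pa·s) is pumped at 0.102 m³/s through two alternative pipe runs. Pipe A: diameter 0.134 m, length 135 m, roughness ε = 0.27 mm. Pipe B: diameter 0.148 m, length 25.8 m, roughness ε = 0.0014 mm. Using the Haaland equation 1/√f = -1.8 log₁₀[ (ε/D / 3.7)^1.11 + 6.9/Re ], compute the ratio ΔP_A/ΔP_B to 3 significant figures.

ΔP_A/ΔP_B ≈ 16.1

Pipe A: V = Q/A = 0.102/0.0141 = 7.233 m/s; Re = 6.81e+05; ε/D = 0.00201; Haaland → f = 0.02375; ΔP_A = f(L/D)(ρV²/2) = 4.925e+05 Pa.
Pipe B: V = Q/A = 0.102/0.0172 = 5.929 m/s; Re = 6.166e+05; ε/D = 9.46e-06; Haaland → f = 0.01271; ΔP_B = f(L/D)(ρV²/2) = 3.065e+04 Pa.
ΔP_A/ΔP_B = 4.925e+05/3.065e+04 = 16.1.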